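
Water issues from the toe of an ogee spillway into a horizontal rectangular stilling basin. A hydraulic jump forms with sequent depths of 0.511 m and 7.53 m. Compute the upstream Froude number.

Fr₁ = 10.8

For a rectangular channel the momentum equation gives q² = ½·g·y₁·y₂·(y₁ + y₂) = ½×9.81×0.511×7.53×8.04 = 152.
q = √152 = 12.3 m²/s.
V₁ = q/y₁ = 24.1 m/s; Fr₁ = V₁/√(g·y₁) = 10.8.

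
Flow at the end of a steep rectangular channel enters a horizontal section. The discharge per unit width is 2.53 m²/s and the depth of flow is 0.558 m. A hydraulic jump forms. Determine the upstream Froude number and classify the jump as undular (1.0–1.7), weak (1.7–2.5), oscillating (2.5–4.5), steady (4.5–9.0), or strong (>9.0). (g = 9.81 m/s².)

Fr₁ = 1.94; weak jump

V₁ = q/y₁ = 2.53/0.558 = 4.53 m/s. Fr₁ = V₁/√(g·y₁) = 4.53/√(9.81×0.558) = 1.94.
Fr₁ = 1.94 lies in the weak range.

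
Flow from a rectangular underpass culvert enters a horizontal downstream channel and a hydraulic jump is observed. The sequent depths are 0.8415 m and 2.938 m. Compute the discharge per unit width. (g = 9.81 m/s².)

For a rectangular channel the momentum equation gives q² = ½·g·y₁·y₂·(y₁ + y₂) = ½×9.81×0.8415×2.938×3.780 = 45.83.
q = √45.83 = 6.770 m²/s.

q = 6.770 m²/s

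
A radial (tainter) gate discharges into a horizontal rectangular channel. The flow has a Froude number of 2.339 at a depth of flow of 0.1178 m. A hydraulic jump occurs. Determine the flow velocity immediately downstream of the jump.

V₂ = 0.8837 m/s

Fr₁ = 2.339 (given).
Conjugate-depth relation: y₂/y₁ = ½[√(1 + 8Fr₁²) − 1] = ½[√44.767 − 1] = 2.845.
y₂ = 2.845 × 0.1178 = 0.3352 m.
V₁ = Fr₁·√(g·y₁) = 2.339×√(9.81×0.1178) = 2.514 m/s; q = V₁·y₁ = 0.2962 m²/s.
V₂ = q/y₂ = 0.2962/0.3352 = 0.8837 m/s.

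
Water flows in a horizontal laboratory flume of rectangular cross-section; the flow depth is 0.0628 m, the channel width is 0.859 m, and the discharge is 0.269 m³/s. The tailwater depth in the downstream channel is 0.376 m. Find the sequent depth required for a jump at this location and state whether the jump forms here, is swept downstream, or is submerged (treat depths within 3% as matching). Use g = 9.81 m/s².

q = Q/b = 0.269/0.859 = 0.313 m²/s; V₁ = q/y₁ = 4.99 m/s. Fr₁ = V₁/√(g·y₁) = 6.35.
Bélanger equation: y₂/y₁ = ½[√(1 + 8Fr₁²) − 1] = ½[√323.9 − 1] = 8.50.
y₂ = 8.50 × 0.0628 = 0.534 m.
Tailwater y_tw = 0.376 m: y_tw < y₂, so the jump is swept downstream.

y₂ = 0.534 m; the jump is swept downstream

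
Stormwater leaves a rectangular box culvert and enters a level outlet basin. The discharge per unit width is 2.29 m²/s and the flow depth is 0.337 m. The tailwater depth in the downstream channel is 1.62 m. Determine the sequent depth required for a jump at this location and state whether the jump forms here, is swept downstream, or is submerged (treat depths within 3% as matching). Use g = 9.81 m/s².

y₂ = 1.62 m; the jump forms here

V₁ = q/y₁ = 2.29/0.337 = 6.80 m/s. Fr₁ = V₁/√(g·y₁) = 6.80/√(9.81×0.337) = 3.74.
Sequent-depth ratio: y₂/y₁ = ½[√(1 + 8Fr₁²) − 1] = ½[√112.7 − 1] = 4.81.
y₂ = 4.81 × 0.337 = 1.62 m.
Tailwater y_tw = 1.62 m: y_tw ≈ y₂, so the jump forms here.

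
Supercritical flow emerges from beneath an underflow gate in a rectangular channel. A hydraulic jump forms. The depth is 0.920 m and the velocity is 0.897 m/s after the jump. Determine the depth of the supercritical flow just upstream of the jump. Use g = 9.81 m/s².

y₁ = 0.142 m

Fr₂ = V₂/√(g·y₂) = 0.897/√(9.81×0.920) = 0.299.
The Bélanger relation is symmetric: y₁/y₂ = ½[√(1 + 8Fr₂²) − 1] = ½[√1.713 − 1] = 0.154.
y₁ = 0.154 × 0.920 = 0.142 m.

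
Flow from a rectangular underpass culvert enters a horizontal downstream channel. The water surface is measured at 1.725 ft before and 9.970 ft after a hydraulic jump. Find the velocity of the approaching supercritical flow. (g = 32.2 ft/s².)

V₁ = 32.99 ft/s

For a rectangular channel the momentum equation gives q² = ½·g·y₁·y₂·(y₁ + y₂) = ½×32.2×1.725×9.970×11.70 = 3238.
q = √3238 = 56.91 ft²/s.
V₁ = q/y₁ = 56.91/1.725 = 32.99 ft/s.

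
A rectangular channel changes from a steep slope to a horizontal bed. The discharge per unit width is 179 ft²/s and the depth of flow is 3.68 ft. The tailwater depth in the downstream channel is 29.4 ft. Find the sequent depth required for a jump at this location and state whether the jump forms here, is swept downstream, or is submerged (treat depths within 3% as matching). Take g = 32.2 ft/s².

V₁ = q/y₁ = 179/3.68 = 48.6 ft/s. Fr₁ = V₁/√(g·y₁) = 48.6/√(32.2×3.68) = 4.47.
From the momentum equation for a rectangular channel, y₂/y₁ = ½[√(1 + 8Fr₁²) − 1] = ½[√160.7 − 1] = 5.84.
y₂ = 5.84 × 3.68 = 21.5 ft.
Tailwater y_tw = 29.4 ft: y_tw > y₂, so the jump is submerged.

y₂ = 21.5 ft; the jump is submerged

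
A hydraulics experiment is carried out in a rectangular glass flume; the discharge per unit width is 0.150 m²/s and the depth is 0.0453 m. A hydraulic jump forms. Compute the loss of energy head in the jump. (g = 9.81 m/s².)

V₁ = q/y₁ = 0.150/0.0453 = 3.31 m/s. Fr₁ = V₁/√(g·y₁) = 3.31/√(9.81×0.0453) = 4.97.
From the momentum equation for a rectangular channel, y₂/y₁ = ½[√(1 + 8Fr₁²) − 1] = ½[√198.4 − 1] = 6.54.
y₂ = 6.54 × 0.0453 = 0.296 m.
V₂ = q/y₂ = 0.150/0.296 = 0.506 m/s. E₁ = y₁ + V₁²/2g = 0.604 m; E₂ = y₂ + V₂²/2g = 0.309 m. ΔE = E₁ − E₂ = 0.295 m.

ΔE = 0.295 m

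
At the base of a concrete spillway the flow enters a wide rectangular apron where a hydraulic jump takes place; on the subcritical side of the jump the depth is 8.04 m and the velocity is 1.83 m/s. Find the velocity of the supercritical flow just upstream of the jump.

Fr₂ = V₂/√(g·y₂) = 1.83/√(9.81×8.04) = 0.206.
Applying the sequent-depth relation in reverse, y₁/y₂ = ½[√(1 + 8Fr₂²) − 1] = ½[√1.340 − 1] = 0.0787.
y₁ = 0.0787 × 8.04 = 0.633 m.
V₁ = q/y₁ = 14.7/0.633 = 23.2 m/s.

V₁ = 23.2 m/s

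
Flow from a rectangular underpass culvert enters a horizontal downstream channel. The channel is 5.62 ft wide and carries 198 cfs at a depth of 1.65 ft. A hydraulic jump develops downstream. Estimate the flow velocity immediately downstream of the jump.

V₂ = 5.81 ft/s

q = Q/b = 198/5.62 = 35.2 ft²/s; V₁ = q/y₁ = 21.4 ft/s. Fr₁ = V₁/√(g·y₁) = 2.93.
From the momentum equation for a rectangular channel, y₂/y₁ = ½[√(1 + 8Fr₁²) − 1] = ½[√69.65 − 1] = 3.67.
y₂ = 3.67 × 1.65 = 6.06 ft.
V₂ = q/y₂ = 35.2/6.06 = 5.81 ft/s.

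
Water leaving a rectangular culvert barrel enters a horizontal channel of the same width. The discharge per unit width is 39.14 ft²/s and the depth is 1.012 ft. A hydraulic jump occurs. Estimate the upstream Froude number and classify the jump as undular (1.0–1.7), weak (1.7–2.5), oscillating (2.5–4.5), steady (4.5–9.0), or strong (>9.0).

V₁ = q/y₁ = 39.14/1.012 = 38.68 ft/s. Fr₁ = V₁/√(g·y₁) = 38.68/√(32.2×1.012) = 6.775.
Fr₁ = 6.775 lies in the steady range.

Fr₁ = 6.775; steady jump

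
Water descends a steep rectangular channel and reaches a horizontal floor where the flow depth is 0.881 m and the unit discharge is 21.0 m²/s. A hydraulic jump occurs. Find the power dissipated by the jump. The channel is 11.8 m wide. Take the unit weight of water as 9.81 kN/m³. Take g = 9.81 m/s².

V₁ = q/y₁ = 21.0/0.881 = 23.8 m/s. Fr₁ = V₁/√(g·y₁) = 23.8/√(9.81×0.881) = 8.11.
Sequent-depth ratio: y₂/y₁ = ½[√(1 + 8Fr₁²) − 1] = ½[√526.9 − 1] = 11.0.
y₂ = 11.0 × 0.881 = 9.67 m.
V₂ = q/y₂ = 21.0/9.67 = 2.17 m/s. E₁ = y₁ + V₁²/2g = 29.8 m; E₂ = y₂ + V₂²/2g = 9.91 m. ΔE = E₁ − E₂ = 19.9 m.
Q = q·b = 21.0 × 11.8 = 248 m³/s. P = γ·Q·ΔE = 9.81 × 248 × 19.9 = 48445 kW.

P = 48445 kW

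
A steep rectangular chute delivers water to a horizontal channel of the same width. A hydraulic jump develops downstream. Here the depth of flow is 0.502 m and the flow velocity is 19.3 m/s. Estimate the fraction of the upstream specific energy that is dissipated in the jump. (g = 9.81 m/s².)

Fr₁ = V₁/√(g·y₁) = 19.3/√(9.81×0.502) = 8.70.
Sequent-depth ratio: y₂/y₁ = ½[√(1 + 8Fr₁²) − 1] = ½[√606.1 − 1] = 11.8.
y₂ = 11.8 × 0.502 = 5.93 m.
E₁ = y₁ + V₁²/2g = 19.5 m. ΔE = (y₂ − y₁)³/(4y₁y₂) = 13.4 m. ΔE/E₁ = 13.4/19.5 = 0.689.

ΔE/E₁ = 0.689 (68.9%)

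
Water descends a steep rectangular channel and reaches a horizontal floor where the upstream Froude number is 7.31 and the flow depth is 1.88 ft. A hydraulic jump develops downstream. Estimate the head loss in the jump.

Fr₁ = 7.31 (given).
Bélanger equation: y₂/y₁ = ½[√(1 + 8Fr₁²) − 1] = ½[√428.5 − 1] = 9.85.
y₂ = 9.85 × 1.88 = 18.5 ft.
V₁ = Fr₁·√(g·y₁) = 7.31×√(32.2×1.88) = 56.9 ft/s; q = V₁·y₁ = 107 ft²/s. V₂ = q/y₂ = 107/18.5 = 5.77 ft/s. E₁ = y₁ + V₁²/2g = 52.1 ft; E₂ = y₂ + V₂²/2g = 19.0 ft. ΔE = E₁ − E₂ = 33.1 ft.

ΔE = 33.1 ft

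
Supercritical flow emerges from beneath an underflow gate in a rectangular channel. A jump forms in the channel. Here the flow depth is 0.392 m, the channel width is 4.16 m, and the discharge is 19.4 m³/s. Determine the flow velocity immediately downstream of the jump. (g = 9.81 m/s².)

q = Q/b = 19.4/4.16 = 4.66 m²/s; V₁ = q/y₁ = 11.9 m/s. Fr₁ = V₁/√(g·y₁) = 6.07.
Bélanger equation: y₂/y₁ = ½[√(1 + 8Fr₁²) − 1] = ½[√295.4 − 1] = 8.09.
y₂ = 8.09 × 0.392 = 3.17 m.
V₂ = q/y₂ = 4.66/3.17 = 1.47 m/s.

V₂ = 1.47 m/s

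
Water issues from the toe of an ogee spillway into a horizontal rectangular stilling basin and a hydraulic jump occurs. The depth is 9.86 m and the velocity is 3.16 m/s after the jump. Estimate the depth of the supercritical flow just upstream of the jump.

y₁ = 1.73 m

Fr₂ = V₂/√(g·y₂) = 3.16/√(9.81×9.86) = 0.321.
The Bélanger relation is symmetric: y₁/y₂ = ½[√(1 + 8Fr₂²) − 1] = ½[√1.826 − 1] = 0.176.
y₁ = 0.176 × 9.86 = 1.73 m.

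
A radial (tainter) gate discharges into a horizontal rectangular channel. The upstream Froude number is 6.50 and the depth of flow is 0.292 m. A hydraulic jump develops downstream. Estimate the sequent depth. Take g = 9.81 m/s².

Fr₁ = 6.50 (given).
Conjugate-depth relation: y₂/y₁ = ½[√(1 + 8Fr₁²) − 1] = ½[√339.0 − 1] = 8.71.
y₂ = 8.71 × 0.292 = 2.54 m.

y₂ = 2.54 m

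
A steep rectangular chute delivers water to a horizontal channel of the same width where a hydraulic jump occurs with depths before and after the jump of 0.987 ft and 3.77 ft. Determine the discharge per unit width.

For a rectangular channel the momentum equation gives q² = ½·g·y₁·y₂·(y₁ + y₂) = ½×32.2×0.987×3.77×4.76 = 285.
q = √285 = 16.9 ft²/s.

q = 16.9 ft²/s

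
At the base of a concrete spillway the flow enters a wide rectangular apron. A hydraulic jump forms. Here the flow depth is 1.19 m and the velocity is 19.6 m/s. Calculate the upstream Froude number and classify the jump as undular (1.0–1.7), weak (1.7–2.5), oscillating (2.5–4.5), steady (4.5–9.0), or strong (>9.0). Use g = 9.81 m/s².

Fr₁ = 5.74; steady jump

Fr₁ = V₁/√(g·y₁) = 19.6/√(9.81×1.19) = 5.74.
Fr₁ = 5.74 lies in the steady range.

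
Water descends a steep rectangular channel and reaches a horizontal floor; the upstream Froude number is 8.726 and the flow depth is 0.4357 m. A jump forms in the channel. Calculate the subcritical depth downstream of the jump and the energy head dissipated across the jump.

y₂ = 5.163 m; ΔE = 11.74 m

Fr₁ = 8.726 (given).
Sequent-depth ratio: y₂/y₁ = ½[√(1 + 8Fr₁²) − 1] = ½[√610.14 − 1] = 11.85.
y₂ = 11.85 × 0.4357 = 5.163 m.
V₁ = Fr₁·√(g·y₁) = 8.726×√(9.81×0.4357) = 18.04 m/s; q = V₁·y₁ = 7.860 m²/s. V₂ = q/y₂ = 7.860/5.163 = 1.522 m/s. E₁ = y₁ + V₁²/2g = 17.02 m; E₂ = y₂ + V₂²/2g = 5.281 m. ΔE = E₁ − E₂ = 11.74 m.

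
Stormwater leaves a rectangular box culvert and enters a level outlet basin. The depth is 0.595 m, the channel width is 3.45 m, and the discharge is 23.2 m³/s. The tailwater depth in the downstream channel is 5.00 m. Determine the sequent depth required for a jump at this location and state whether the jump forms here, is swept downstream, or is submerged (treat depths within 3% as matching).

y₂ = 3.65 m; the jump is submerged

q = Q/b = 23.2/3.45 = 6.72 m²/s; V₁ = q/y₁ = 11.3 m/s. Fr₁ = V₁/√(g·y₁) = 4.68.
From the momentum equation for a rectangular channel, y₂/y₁ = ½[√(1 + 8Fr₁²) − 1] = ½[√176.1 − 1] = 6.13.
y₂ = 6.13 × 0.595 = 3.65 m.
Tailwater y_tw = 5.00 m: y_tw > y₂, so the jump is submerged.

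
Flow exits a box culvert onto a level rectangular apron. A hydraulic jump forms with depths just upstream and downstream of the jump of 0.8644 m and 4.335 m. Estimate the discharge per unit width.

For a rectangular channel the momentum equation gives q² = ½·g·y₁·y₂·(y₁ + y₂) = ½×9.81×0.8644×4.335×5.199 = 95.56.
q = √95.56 = 9.776 m²/s.

q = 9.776 m²/s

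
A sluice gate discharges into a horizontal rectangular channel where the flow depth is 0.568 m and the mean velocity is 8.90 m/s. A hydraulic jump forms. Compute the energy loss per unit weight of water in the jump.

ΔE = 1.68 m

Fr₁ = V₁/√(g·y₁) = 8.90/√(9.81×0.568) = 3.77.
Conjugate-depth relation: y₂/y₁ = ½[√(1 + 8Fr₁²) − 1] = ½[√114.7 − 1] = 4.86.
y₂ = 4.86 × 0.568 = 2.76 m.
Head loss: ΔE = (y₂ − y₁)³/(4y₁y₂) = (2.76 − 0.568)³/(4×0.568×2.76) = 10.5/6.27 = 1.68 m.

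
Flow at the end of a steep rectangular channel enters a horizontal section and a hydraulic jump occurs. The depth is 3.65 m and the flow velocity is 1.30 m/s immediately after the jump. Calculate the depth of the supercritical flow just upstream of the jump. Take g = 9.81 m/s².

Fr₂ = V₂/√(g·y₂) = 1.30/√(9.81×3.65) = 0.217.
Since the conjugate-depth ratio holds either way, y₁/y₂ = ½[√(1 + 8Fr₂²) − 1] = ½[√1.378 − 1] = 0.0869.
y₁ = 0.0869 × 3.65 = 0.317 m.

y₁ = 0.317 m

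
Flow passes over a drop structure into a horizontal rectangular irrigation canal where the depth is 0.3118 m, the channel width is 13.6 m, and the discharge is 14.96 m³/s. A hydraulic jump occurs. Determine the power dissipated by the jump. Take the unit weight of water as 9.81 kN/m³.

P = 12.99 kW

q = Q/b = 14.96/13.6 = 1.100 m²/s; V₁ = q/y₁ = 3.528 m/s. Fr₁ = V₁/√(g·y₁) = 2.017.
From the momentum equation for a rectangular channel, y₂/y₁ = ½[√(1 + 8Fr₁²) − 1] = ½[√33.552 − 1] = 2.396.
y₂ = 2.396 × 0.3118 = 0.7471 m.
V₂ = q/y₂ = 1.100/0.7471 = 1.472 m/s. E₁ = y₁ + V₁²/2g = 0.9462 m; E₂ = y₂ + V₂²/2g = 0.8576 m. ΔE = E₁ − E₂ = 0.08854 m.
P = γ·Q·ΔE = 9.81 × 14.96 × 0.08854 = 12.99 kW.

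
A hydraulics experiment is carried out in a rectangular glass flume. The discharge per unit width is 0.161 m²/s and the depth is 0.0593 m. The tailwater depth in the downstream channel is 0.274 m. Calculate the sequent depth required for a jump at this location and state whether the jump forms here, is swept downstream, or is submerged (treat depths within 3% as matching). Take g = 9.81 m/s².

y₂ = 0.270 m; the jump forms here

V₁ = q/y₁ = 0.161/0.0593 = 2.72 m/s. Fr₁ = V₁/√(g·y₁) = 2.72/√(9.81×0.0593) = 3.56.
By Bélanger, y₂/y₁ = ½[√(1 + 8Fr₁²) − 1] = ½[√102.4 − 1] = 4.56.
y₂ = 4.56 × 0.0593 = 0.270 m.
Tailwater y_tw = 0.274 m: y_tw ≈ y₂, so the jump forms here.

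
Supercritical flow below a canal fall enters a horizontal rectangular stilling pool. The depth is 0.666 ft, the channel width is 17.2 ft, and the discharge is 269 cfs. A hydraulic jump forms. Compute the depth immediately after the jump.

q = Q/b = 269/17.2 = 15.6 ft²/s; V₁ = q/y₁ = 23.5 ft/s. Fr₁ = V₁/√(g·y₁) = 5.07.
By Bélanger, y₂/y₁ = ½[√(1 + 8Fr₁²) − 1] = ½[√206.7 − 1] = 6.69.
y₂ = 6.69 × 0.666 = 4.45 ft.

y₂ = 4.45 ft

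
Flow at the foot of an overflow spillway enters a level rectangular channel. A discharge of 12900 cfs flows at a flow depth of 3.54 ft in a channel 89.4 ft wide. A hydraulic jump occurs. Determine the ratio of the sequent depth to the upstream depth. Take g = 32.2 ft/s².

q = Q/b = 12900/89.4 = 144 ft²/s; V₁ = q/y₁ = 40.8 ft/s. Fr₁ = V₁/√(g·y₁) = 3.82.
Bélanger equation: y₂/y₁ = ½[√(1 + 8Fr₁²) − 1] = ½[√117.6 − 1] = 4.92.

y₂/y₁ = 4.92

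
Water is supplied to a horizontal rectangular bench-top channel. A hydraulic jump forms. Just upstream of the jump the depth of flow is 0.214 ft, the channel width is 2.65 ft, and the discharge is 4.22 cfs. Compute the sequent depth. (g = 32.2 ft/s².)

q = Q/b = 4.22/2.65 = 1.59 ft²/s; V₁ = q/y₁ = 7.44 ft/s. Fr₁ = V₁/√(g·y₁) = 2.83.
Conjugate-depth relation: y₂/y₁ = ½[√(1 + 8Fr₁²) − 1] = ½[√65.29 − 1] = 3.54.
y₂ = 3.54 × 0.214 = 0.758 ft.

y₂ = 0.758 ft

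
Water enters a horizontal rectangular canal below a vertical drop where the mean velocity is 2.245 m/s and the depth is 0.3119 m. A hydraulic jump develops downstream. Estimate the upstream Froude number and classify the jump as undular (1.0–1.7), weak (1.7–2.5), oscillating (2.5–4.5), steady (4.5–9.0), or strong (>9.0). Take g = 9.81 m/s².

Fr₁ = 1.283; undular jump

Fr₁ = V₁/√(g·y₁) = 2.245/√(9.81×0.3119) = 1.283.
Fr₁ = 1.283 lies in the undular range.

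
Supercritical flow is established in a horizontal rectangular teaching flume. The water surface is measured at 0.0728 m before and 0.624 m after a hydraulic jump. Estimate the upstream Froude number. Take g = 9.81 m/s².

Fr₁ = 6.40

For a rectangular channel the momentum equation gives q² = ½·g·y₁·y₂·(y₁ + y₂) = ½×9.81×0.0728×0.624×0.697 = 0.155.
q = √0.155 = 0.394 m²/s.
V₁ = q/y₁ = 5.41 m/s; Fr₁ = V₁/√(g·y₁) = 6.40.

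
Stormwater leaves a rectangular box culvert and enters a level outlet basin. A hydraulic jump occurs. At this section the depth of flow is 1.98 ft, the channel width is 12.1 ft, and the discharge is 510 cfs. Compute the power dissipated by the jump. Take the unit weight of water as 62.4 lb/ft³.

P = 106 hp

q = Q/b = 510/12.1 = 42.1 ft²/s; V₁ = q/y₁ = 21.3 ft/s. Fr₁ = V₁/√(g·y₁) = 2.67.
Sequent-depth ratio: y₂/y₁ = ½[√(1 + 8Fr₁²) − 1] = ½[√57.86 − 1] = 3.30.
y₂ = 3.30 × 1.98 = 6.54 ft.
V₂ = q/y₂ = 42.1/6.54 = 6.44 ft/s. E₁ = y₁ + V₁²/2g = 9.02 ft; E₂ = y₂ + V₂²/2g = 7.19 ft. ΔE = E₁ − E₂ = 1.83 ft.
P = γ·Q·ΔE/550 = 62.4 × 510 × 1.83 / 550 = 106 hp.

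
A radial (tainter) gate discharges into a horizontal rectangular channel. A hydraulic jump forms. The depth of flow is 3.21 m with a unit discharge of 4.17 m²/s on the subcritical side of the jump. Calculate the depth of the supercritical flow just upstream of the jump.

y₁ = 0.313 m

V₂ = q/y₂ = 4.17/3.21 = 1.30 m/s; Fr₂ = V₂/√(g·y₂) = 0.231.
From the momentum equation (using Fr₂), y₁/y₂ = ½[√(1 + 8Fr₂²) − 1] = ½[√1.429 − 1] = 0.0976.
y₁ = 0.0976 × 3.21 = 0.313 m.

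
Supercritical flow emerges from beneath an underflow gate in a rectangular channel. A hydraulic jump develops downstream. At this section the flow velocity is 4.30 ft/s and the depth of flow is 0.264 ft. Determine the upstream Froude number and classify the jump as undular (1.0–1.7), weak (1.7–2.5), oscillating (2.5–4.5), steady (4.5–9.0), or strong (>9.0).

Fr₁ = V₁/√(g·y₁) = 4.30/√(32.2×0.264) = 1.47.
Fr₁ = 1.47 lies in the undular range.

Fr₁ = 1.47; undular jump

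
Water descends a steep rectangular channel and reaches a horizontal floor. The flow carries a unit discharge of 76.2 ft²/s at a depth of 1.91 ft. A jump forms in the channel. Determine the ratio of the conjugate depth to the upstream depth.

y₂/y₁ = 6.71

V₁ = q/y₁ = 76.2/1.91 = 39.9 ft/s. Fr₁ = V₁/√(g·y₁) = 39.9/√(32.2×1.91) = 5.09.
From the momentum equation for a rectangular channel, y₂/y₁ = ½[√(1 + 8Fr₁²) − 1] = ½[√208.0 − 1] = 6.71.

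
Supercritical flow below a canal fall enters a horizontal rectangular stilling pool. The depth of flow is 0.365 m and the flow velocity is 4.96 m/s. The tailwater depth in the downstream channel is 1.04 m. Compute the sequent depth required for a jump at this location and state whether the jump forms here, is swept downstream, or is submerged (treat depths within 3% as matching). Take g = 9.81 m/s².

y₂ = 1.18 m; the jump is swept downstream

Fr₁ = V₁/√(g·y₁) = 4.96/√(9.81×0.365) = 2.62.
Conjugate-depth relation: y₂/y₁ = ½[√(1 + 8Fr₁²) − 1] = ½[√55.97 − 1] = 3.24.
y₂ = 3.24 × 0.365 = 1.18 m.
Tailwater y_tw = 1.04 m: y_tw < y₂, so the jump is swept downstream.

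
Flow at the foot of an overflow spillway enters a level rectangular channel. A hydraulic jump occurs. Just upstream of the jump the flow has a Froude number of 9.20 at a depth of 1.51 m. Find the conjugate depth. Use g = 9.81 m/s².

Fr₁ = 9.20 (given).
Conjugate-depth relation: y₂/y₁ = ½[√(1 + 8Fr₁²) − 1] = ½[√678.1 − 1] = 12.5.
y₂ = 12.5 × 1.51 = 18.9 m.

y₂ = 18.9 m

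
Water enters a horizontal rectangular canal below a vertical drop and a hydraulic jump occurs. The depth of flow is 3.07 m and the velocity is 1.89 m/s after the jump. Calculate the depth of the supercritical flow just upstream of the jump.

Fr₂ = V₂/√(g·y₂) = 1.89/√(9.81×3.07) = 0.344.
The Bélanger relation is symmetric: y₁/y₂ = ½[√(1 + 8Fr₂²) − 1] = ½[√1.949 − 1] = 0.198.
y₁ = 0.198 × 3.07 = 0.608 m.

y₁ = 0.608 m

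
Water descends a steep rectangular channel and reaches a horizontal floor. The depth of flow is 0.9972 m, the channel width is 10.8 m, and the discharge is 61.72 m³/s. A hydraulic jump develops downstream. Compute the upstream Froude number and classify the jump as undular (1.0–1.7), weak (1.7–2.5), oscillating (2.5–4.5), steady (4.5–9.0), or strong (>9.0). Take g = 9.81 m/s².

Fr₁ = 1.832; weak jump

q = Q/b = 61.72/10.8 = 5.715 m²/s; V₁ = q/y₁ = 5.731 m/s. Fr₁ = V₁/√(g·y₁) = 1.832.
Fr₁ = 1.832 lies in the weak range.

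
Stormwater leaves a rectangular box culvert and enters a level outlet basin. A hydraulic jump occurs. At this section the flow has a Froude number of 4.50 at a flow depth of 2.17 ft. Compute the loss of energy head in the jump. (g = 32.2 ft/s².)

Fr₁ = 4.50 (given).
Conjugate-depth relation: y₂/y₁ = ½[√(1 + 8Fr₁²) − 1] = ½[√163.0 − 1] = 5.88.
y₂ = 5.88 × 2.17 = 12.8 ft.
Head loss: ΔE = (y₂ − y₁)³/(4y₁y₂) = (12.8 − 2.17)³/(4×2.17×12.8) = 1190/111 = 10.7 ft.

ΔE = 10.7 ft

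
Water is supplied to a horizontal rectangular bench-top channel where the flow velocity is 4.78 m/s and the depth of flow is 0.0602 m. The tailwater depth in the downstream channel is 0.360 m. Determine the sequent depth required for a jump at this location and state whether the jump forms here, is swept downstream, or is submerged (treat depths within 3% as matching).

y₂ = 0.500 m; the jump is swept downstream

Fr₁ = V₁/√(g·y₁) = 4.78/√(9.81×0.0602) = 6.22.
Bélanger equation: y₂/y₁ = ½[√(1 + 8Fr₁²) − 1] = ½[√310.5 − 1] = 8.31.
y₂ = 8.31 × 0.0602 = 0.500 m.
Tailwater y_tw = 0.360 m: y_tw < y₂, so the jump is swept downstream.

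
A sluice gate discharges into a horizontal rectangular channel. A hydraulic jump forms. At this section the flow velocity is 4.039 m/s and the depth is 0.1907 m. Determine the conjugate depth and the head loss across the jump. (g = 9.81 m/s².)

Fr₁ = V₁/√(g·y₁) = 4.039/√(9.81×0.1907) = 2.953.
Conjugate-depth relation: y₂/y₁ = ½[√(1 + 8Fr₁²) − 1] = ½[√70.762 − 1] = 3.706.
y₂ = 3.706 × 0.1907 = 0.7067 m.
Head loss: ΔE = (y₂ − y₁)³/(4y₁y₂) = (0.7067 − 0.1907)³/(4×0.1907×0.7067) = 0.1374/0.5391 = 0.2549 m.

y₂ = 0.7067 m; ΔE = 0.2549 m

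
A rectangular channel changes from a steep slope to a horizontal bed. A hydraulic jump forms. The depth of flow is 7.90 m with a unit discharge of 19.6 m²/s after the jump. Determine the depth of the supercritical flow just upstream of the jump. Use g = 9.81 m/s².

V₂ = q/y₂ = 19.6/7.90 = 2.48 m/s; Fr₂ = V₂/√(g·y₂) = 0.282.
Applying the sequent-depth relation in reverse, y₁/y₂ = ½[√(1 + 8Fr₂²) − 1] = ½[√1.635 − 1] = 0.139.
y₁ = 0.139 × 7.90 = 1.10 m.

y₁ = 1.10 m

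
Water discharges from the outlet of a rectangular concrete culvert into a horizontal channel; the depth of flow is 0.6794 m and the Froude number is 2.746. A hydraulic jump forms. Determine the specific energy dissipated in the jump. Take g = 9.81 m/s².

ΔE = 0.7009 m

Fr₁ = 2.746 (given).
Bélanger equation: y₂/y₁ = ½[√(1 + 8Fr₁²) − 1] = ½[√61.324 − 1] = 3.415.
y₂ = 3.415 × 0.6794 = 2.320 m.
Head loss: ΔE = (y₂ − y₁)³/(4y₁y₂) = (2.320 − 0.6794)³/(4×0.6794×2.320) = 4.420/6.306 = 0.7009 m.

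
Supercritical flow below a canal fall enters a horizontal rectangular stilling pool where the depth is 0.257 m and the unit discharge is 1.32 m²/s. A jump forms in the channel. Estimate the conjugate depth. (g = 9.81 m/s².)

y₂ = 1.05 m

V₁ = q/y₁ = 1.32/0.257 = 5.14 m/s. Fr₁ = V₁/√(g·y₁) = 5.14/√(9.81×0.257) = 3.23.
By Bélanger, y₂/y₁ = ½[√(1 + 8Fr₁²) − 1] = ½[√84.71 − 1] = 4.10.
y₂ = 4.10 × 0.257 = 1.05 m.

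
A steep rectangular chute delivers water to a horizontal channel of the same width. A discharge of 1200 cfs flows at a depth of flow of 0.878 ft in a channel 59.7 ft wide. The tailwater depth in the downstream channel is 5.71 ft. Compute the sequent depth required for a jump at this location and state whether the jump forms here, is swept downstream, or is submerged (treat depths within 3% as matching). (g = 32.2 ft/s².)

q = Q/b = 1200/59.7 = 20.1 ft²/s; V₁ = q/y₁ = 22.9 ft/s. Fr₁ = V₁/√(g·y₁) = 4.31.
Conjugate-depth relation: y₂/y₁ = ½[√(1 + 8Fr₁²) − 1] = ½[√149.3 − 1] = 5.61.
y₂ = 5.61 × 0.878 = 4.93 ft.
Tailwater y_tw = 5.71 ft: y_tw > y₂, so the jump is submerged.

y₂ = 4.93 ft; the jump is submerged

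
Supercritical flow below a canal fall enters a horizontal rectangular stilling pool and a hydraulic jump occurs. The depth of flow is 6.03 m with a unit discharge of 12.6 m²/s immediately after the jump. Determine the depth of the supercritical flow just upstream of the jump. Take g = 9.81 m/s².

y₁ = 0.787 m

V₂ = q/y₂ = 12.6/6.03 = 2.09 m/s; Fr₂ = V₂/√(g·y₂) = 0.272.
From the momentum equation (using Fr₂), y₁/y₂ = ½[√(1 + 8Fr₂²) − 1] = ½[√1.590 − 1] = 0.131.
y₁ = 0.131 × 6.03 = 0.787 m.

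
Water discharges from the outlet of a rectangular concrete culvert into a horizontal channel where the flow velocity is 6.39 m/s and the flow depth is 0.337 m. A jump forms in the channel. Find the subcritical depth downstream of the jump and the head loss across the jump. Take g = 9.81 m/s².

Fr₁ = V₁/√(g·y₁) = 6.39/√(9.81×0.337) = 3.51.
Sequent-depth ratio: y₂/y₁ = ½[√(1 + 8Fr₁²) − 1] = ½[√99.81 − 1] = 4.50.
y₂ = 4.50 × 0.337 = 1.51 m.
q = V₁·y₁ = 6.39 × 0.337 = 2.15 m²/s. V₂ = q/y₂ = 2.15/1.51 = 1.42 m/s. E₁ = y₁ + V₁²/2g = 2.42 m; E₂ = y₂ + V₂²/2g = 1.62 m. ΔE = E₁ − E₂ = 0.800 m.

y₂ = 1.51 m; ΔE = 0.800 m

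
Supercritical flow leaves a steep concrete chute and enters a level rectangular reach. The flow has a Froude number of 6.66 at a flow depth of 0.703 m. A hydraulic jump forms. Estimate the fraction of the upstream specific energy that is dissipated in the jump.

ΔE/E₁ = 0.603 (60.3%)

Fr₁ = 6.66 (given).
By Bélanger, y₂/y₁ = ½[√(1 + 8Fr₁²) − 1] = ½[√355.8 − 1] = 8.93.
y₂ = 8.93 × 0.703 = 6.28 m.
E₁ = y₁(1 + Fr₁²/2) = 0.703×(1 + 6.66²/2) = 16.3 m. ΔE = (y₂ − y₁)³/(4y₁y₂) = 9.82 m. ΔE/E₁ = 9.82/16.3 = 0.603.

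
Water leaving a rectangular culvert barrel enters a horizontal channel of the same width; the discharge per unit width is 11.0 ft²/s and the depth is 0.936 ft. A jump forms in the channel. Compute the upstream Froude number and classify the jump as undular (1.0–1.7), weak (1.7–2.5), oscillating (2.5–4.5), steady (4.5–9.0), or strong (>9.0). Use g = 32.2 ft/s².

Fr₁ = 2.14; weak jump

V₁ = q/y₁ = 11.0/0.936 = 11.8 ft/s. Fr₁ = V₁/√(g·y₁) = 11.8/√(32.2×0.936) = 2.14.
Fr₁ = 2.14 lies in the weak range.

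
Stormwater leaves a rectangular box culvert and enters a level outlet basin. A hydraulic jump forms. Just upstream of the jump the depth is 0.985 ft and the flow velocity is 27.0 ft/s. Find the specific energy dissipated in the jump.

ΔE = 5.82 ft

Fr₁ = V₁/√(g·y₁) = 27.0/√(32.2×0.985) = 4.79.
By Bélanger, y₂/y₁ = ½[√(1 + 8Fr₁²) − 1] = ½[√184.9 − 1] = 6.30.
y₂ = 6.30 × 0.985 = 6.20 ft.
Head loss: ΔE = (y₂ − y₁)³/(4y₁y₂) = (6.20 − 0.985)³/(4×0.985×6.20) = 142/24.4 = 5.82 ft.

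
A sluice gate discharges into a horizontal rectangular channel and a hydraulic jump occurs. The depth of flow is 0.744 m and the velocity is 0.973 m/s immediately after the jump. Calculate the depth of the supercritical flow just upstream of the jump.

y₁ = 0.159 m

Fr₂ = V₂/√(g·y₂) = 0.973/√(9.81×0.744) = 0.360.
From the momentum equation (using Fr₂), y₁/y₂ = ½[√(1 + 8Fr₂²) − 1] = ½[√2.038 − 1] = 0.214.
y₁ = 0.214 × 0.744 = 0.159 m.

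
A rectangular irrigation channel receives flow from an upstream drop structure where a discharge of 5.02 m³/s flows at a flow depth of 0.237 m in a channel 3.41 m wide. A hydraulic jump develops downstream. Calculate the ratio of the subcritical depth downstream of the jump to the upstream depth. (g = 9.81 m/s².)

q = Q/b = 5.02/3.41 = 1.47 m²/s; V₁ = q/y₁ = 6.21 m/s. Fr₁ = V₁/√(g·y₁) = 4.07.
By Bélanger, y₂/y₁ = ½[√(1 + 8Fr₁²) − 1] = ½[√133.8 − 1] = 5.28.

y₂/y₁ = 5.28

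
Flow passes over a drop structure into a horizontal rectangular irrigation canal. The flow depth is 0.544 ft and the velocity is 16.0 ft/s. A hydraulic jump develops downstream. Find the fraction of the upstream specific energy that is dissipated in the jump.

ΔE/E₁ = 0.370 (37.0%)

Fr₁ = V₁/√(g·y₁) = 16.0/√(32.2×0.544) = 3.82.
Conjugate-depth relation: y₂/y₁ = ½[√(1 + 8Fr₁²) − 1] = ½[√117.9 − 1] = 4.93.
y₂ = 4.93 × 0.544 = 2.68 ft.
E₁ = y₁ + V₁²/2g = 4.52 ft. ΔE = (y₂ − y₁)³/(4y₁y₂) = 1.67 ft. ΔE/E₁ = 1.67/4.52 = 0.370.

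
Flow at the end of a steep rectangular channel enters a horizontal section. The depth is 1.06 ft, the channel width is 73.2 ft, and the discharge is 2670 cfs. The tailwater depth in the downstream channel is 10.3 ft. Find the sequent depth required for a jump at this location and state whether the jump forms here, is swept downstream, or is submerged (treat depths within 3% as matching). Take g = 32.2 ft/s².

y₂ = 8.32 ft; the jump is submerged

q = Q/b = 2670/73.2 = 36.5 ft²/s; V₁ = q/y₁ = 34.4 ft/s. Fr₁ = V₁/√(g·y₁) = 5.89.
Bélanger equation: y₂/y₁ = ½[√(1 + 8Fr₁²) − 1] = ½[√278.5 − 1] = 7.84.
y₂ = 7.84 × 1.06 = 8.32 ft.
Tailwater y_tw = 10.3 ft: y_tw > y₂, so the jump is submerged.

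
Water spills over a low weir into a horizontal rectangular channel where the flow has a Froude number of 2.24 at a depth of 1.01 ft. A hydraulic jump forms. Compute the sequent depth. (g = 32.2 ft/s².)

Fr₁ = 2.24 (given).
Sequent-depth ratio: y₂/y₁ = ½[√(1 + 8Fr₁²) − 1] = ½[√41.14 − 1] = 2.71.
y₂ = 2.71 × 1.01 = 2.73 ft.

y₂ = 2.73 ft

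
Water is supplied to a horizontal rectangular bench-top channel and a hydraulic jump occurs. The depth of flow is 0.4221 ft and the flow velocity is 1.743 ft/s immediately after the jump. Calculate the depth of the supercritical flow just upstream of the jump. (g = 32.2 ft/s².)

Fr₂ = V₂/√(g·y₂) = 1.743/√(32.2×0.4221) = 0.4728.
The Bélanger relation is symmetric: y₁/y₂ = ½[√(1 + 8Fr₂²) − 1] = ½[√2.7882 − 1] = 0.3349.
y₁ = 0.3349 × 0.4221 = 0.1414 ft.

y₁ = 0.1414 ft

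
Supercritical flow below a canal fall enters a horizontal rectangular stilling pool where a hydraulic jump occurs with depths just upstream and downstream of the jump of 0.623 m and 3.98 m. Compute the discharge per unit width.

q = 7.48 m²/s

For a rectangular channel the momentum equation gives q² = ½·g·y₁·y₂·(y₁ + y₂) = ½×9.81×0.623×3.98×4.60 = 56.0.
q = √56.0 = 7.48 m²/s.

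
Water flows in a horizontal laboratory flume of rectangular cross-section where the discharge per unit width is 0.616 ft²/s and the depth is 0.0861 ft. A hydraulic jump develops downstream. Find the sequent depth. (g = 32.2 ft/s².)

y₂ = 0.482 ft

V₁ = q/y₁ = 0.616/0.0861 = 7.15 ft/s. Fr₁ = V₁/√(g·y₁) = 7.15/√(32.2×0.0861) = 4.30.
Bélanger equation: y₂/y₁ = ½[√(1 + 8Fr₁²) − 1] = ½[√148.7 − 1] = 5.60.
y₂ = 5.60 × 0.0861 = 0.482 ft.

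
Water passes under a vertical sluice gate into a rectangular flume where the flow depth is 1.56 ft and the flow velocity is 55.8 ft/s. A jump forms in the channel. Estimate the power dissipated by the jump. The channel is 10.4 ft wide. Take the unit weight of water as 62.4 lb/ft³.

Fr₁ = V₁/√(g·y₁) = 55.8/√(32.2×1.56) = 7.87.
Sequent-depth ratio: y₂/y₁ = ½[√(1 + 8Fr₁²) − 1] = ½[√496.9 − 1] = 10.6.
y₂ = 10.6 × 1.56 = 16.6 ft.
Head loss: ΔE = (y₂ − y₁)³/(4y₁y₂) = (16.6 − 1.56)³/(4×1.56×16.6) = 3407/104 = 32.9 ft.
q = V₁·y₁ = 55.8 × 1.56 = 87.0 ft²/s. Q = q·b = 87.0 × 10.4 = 905 cfs. P = γ·Q·ΔE/550 = 62.4 × 905 × 32.9 / 550 = 3377 hp.

P = 3377 hp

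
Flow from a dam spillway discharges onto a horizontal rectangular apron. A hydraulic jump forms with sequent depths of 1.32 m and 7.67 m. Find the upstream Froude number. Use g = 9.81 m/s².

For a rectangular channel the momentum equation gives q² = ½·g·y₁·y₂·(y₁ + y₂) = ½×9.81×1.32×7.67×8.99 = 446.
q = √446 = 21.1 m²/s.
V₁ = q/y₁ = 16.0 m/s; Fr₁ = V₁/√(g·y₁) = 4.45.

Fr₁ = 4.45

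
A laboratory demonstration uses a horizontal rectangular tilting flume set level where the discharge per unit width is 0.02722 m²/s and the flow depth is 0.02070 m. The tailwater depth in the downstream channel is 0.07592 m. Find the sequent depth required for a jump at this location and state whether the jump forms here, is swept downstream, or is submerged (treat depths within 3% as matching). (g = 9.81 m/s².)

V₁ = q/y₁ = 0.02722/0.02070 = 1.315 m/s. Fr₁ = V₁/√(g·y₁) = 1.315/√(9.81×0.02070) = 2.918.
From the momentum equation for a rectangular channel, y₂/y₁ = ½[√(1 + 8Fr₁²) − 1] = ½[√69.122 − 1] = 3.657.
y₂ = 3.657 × 0.02070 = 0.07570 m.
Tailwater y_tw = 0.07592 m: y_tw ≈ y₂, so the jump forms here.

y₂ = 0.07570 m; the jump forms here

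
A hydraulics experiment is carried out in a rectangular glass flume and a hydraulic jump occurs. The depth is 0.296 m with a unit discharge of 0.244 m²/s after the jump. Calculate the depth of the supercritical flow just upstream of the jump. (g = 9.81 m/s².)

V₂ = q/y₂ = 0.244/0.296 = 0.824 m/s; Fr₂ = V₂/√(g·y₂) = 0.484.
Applying the sequent-depth relation in reverse, y₁/y₂ = ½[√(1 + 8Fr₂²) − 1] = ½[√2.872 − 1] = 0.347.
y₁ = 0.347 × 0.296 = 0.103 m.

y₁ = 0.103 m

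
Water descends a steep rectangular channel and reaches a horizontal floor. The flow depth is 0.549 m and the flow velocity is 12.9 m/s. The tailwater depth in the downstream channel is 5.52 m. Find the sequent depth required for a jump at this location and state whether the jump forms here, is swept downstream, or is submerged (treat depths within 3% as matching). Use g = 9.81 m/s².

Fr₁ = V₁/√(g·y₁) = 12.9/√(9.81×0.549) = 5.56.
Sequent-depth ratio: y₂/y₁ = ½[√(1 + 8Fr₁²) − 1] = ½[√248.2 − 1] = 7.38.
y₂ = 7.38 × 0.549 = 4.05 m.
Tailwater y_tw = 5.52 m: y_tw > y₂, so the jump is submerged.

y₂ = 4.05 m; the jump is submerged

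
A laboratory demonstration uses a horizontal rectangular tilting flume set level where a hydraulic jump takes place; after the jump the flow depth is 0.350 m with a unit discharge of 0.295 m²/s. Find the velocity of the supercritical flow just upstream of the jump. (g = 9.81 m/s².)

V₂ = q/y₂ = 0.295/0.350 = 0.843 m/s; Fr₂ = V₂/√(g·y₂) = 0.455.
Applying the sequent-depth relation in reverse, y₁/y₂ = ½[√(1 + 8Fr₂²) − 1] = ½[√2.655 − 1] = 0.315.
y₁ = 0.315 × 0.350 = 0.110 m.
V₁ = q/y₁ = 0.295/0.110 = 2.68 m/s.

V₁ = 2.68 m/s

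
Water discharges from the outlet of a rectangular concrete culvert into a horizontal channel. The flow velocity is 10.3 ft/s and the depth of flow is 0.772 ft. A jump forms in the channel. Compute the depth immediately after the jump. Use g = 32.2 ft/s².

y₂ = 1.90 ft

Fr₁ = V₁/√(g·y₁) = 10.3/√(32.2×0.772) = 2.07.
Sequent-depth ratio: y₂/y₁ = ½[√(1 + 8Fr₁²) − 1] = ½[√35.14 − 1] = 2.46.
y₂ = 2.46 × 0.772 = 1.90 ft.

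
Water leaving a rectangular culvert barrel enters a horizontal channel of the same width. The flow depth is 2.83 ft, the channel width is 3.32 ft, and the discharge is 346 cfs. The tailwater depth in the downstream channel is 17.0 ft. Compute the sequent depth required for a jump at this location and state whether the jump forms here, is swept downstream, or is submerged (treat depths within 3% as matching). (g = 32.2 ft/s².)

q = Q/b = 346/3.32 = 104 ft²/s; V₁ = q/y₁ = 36.8 ft/s. Fr₁ = V₁/√(g·y₁) = 3.86.
Bélanger equation: y₂/y₁ = ½[√(1 + 8Fr₁²) − 1] = ½[√120.1 − 1] = 4.98.
y₂ = 4.98 × 2.83 = 14.1 ft.
Tailwater y_tw = 17.0 ft: y_tw > y₂, so the jump is submerged.

y₂ = 14.1 ft; the jump is submerged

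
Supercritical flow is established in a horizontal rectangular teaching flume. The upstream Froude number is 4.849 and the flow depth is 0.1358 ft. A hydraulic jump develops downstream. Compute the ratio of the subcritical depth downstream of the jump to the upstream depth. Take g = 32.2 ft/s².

Fr₁ = 4.849 (given).
By Bélanger, y₂/y₁ = ½[√(1 + 8Fr₁²) − 1] = ½[√189.10 − 1] = 6.376.

y₂/y₁ = 6.376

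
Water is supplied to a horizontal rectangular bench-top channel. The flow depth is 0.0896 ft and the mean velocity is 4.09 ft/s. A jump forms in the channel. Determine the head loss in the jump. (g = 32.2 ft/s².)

ΔE = 0.0558 ft

Fr₁ = V₁/√(g·y₁) = 4.09/√(32.2×0.0896) = 2.41.
By Bélanger, y₂/y₁ = ½[√(1 + 8Fr₁²) − 1] = ½[√47.38 − 1] = 2.94.
y₂ = 2.94 × 0.0896 = 0.264 ft.
Head loss: ΔE = (y₂ − y₁)³/(4y₁y₂) = (0.264 − 0.0896)³/(4×0.0896×0.264) = 0.00527/0.0945 = 0.0558 ft.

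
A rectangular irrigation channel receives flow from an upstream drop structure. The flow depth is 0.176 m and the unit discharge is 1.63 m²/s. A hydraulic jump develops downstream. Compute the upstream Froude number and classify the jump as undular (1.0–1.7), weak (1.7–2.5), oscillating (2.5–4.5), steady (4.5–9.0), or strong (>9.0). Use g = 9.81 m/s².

V₁ = q/y₁ = 1.63/0.176 = 9.26 m/s. Fr₁ = V₁/√(g·y₁) = 9.26/√(9.81×0.176) = 7.05.
Fr₁ = 7.05 lies in the steady range.

Fr₁ = 7.05; steady jump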